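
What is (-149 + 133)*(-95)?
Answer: 1520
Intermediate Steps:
(-149 + 133)*(-95) = -16*(-95) = 1520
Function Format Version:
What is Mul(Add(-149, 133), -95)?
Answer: 1520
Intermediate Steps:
Mul(Add(-149, 133), -95) = Mul(-16, -95) = 1520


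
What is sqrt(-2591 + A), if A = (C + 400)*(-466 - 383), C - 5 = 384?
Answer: 2*I*sqrt(168113) ≈ 820.03*I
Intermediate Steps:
C = 389 (C = 5 + 384 = 389)
A = -669861 (A = (389 + 400)*(-466 - 383) = 789*(-849) = -669861)
sqrt(-2591 + A) = sqrt(-2591 - 669861) = sqrt(-672452) = 2*I*sqrt(168113)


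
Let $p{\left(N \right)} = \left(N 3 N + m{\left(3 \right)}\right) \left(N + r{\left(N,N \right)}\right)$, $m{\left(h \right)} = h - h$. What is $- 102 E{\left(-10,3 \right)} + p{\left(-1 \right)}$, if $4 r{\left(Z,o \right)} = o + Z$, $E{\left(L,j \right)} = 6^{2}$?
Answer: $- \frac{7353}{2} \approx -3676.5$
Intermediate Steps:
$E{\left(L,j \right)} = 36$
$m{\left(h \right)} = 0$
$r{\left(Z,o \right)} = \frac{Z}{4} + \frac{o}{4}$ ($r{\left(Z,o \right)} = \frac{o + Z}{4} = \frac{Z + o}{4} = \frac{Z}{4} + \frac{o}{4}$)
$p{\left(N \right)} = \frac{9 N^{3}}{2}$ ($p{\left(N \right)} = \left(N 3 N + 0\right) \left(N + \left(\frac{N}{4} + \frac{N}{4}\right)\right) = \left(3 N N + 0\right) \left(N + \frac{N}{2}\right) = \left(3 N^{2} + 0\right) \frac{3 N}{2} = 3 N^{2} \frac{3 N}{2} = \frac{9 N^{3}}{2}$)
$- 102 E{\left(-10,3 \right)} + p{\left(-1 \right)} = \left(-102\right) 36 + \frac{9 \left(-1\right)^{3}}{2} = -3672 + \frac{9}{2} \left(-1\right) = -3672 - \frac{9}{2} = - \frac{7353}{2}$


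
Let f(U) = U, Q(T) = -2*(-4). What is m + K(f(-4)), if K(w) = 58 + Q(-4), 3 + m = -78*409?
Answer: -31839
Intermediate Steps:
m = -31905 (m = -3 - 78*409 = -3 - 31902 = -31905)
Q(T) = 8
K(w) = 66 (K(w) = 58 + 8 = 66)
m + K(f(-4)) = -31905 + 66 = -31839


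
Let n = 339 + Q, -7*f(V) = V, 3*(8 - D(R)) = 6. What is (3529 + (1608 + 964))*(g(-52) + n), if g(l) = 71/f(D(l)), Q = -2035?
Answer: -65115973/6 ≈ -1.0853e+7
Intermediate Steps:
D(R) = 6 (D(R) = 8 - ⅓*6 = 8 - 2 = 6)
f(V) = -V/7
n = -1696 (n = 339 - 2035 = -1696)
g(l) = -497/6 (g(l) = 71/((-⅐*6)) = 71/(-6/7) = 71*(-7/6) = -497/6)
(3529 + (1608 + 964))*(g(-52) + n) = (3529 + (1608 + 964))*(-497/6 - 1696) = (3529 + 2572)*(-10673/6) = 6101*(-10673/6) = -65115973/6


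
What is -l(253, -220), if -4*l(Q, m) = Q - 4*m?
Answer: 1133/4 ≈ 283.25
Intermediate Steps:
l(Q, m) = m - Q/4 (l(Q, m) = -(Q - 4*m)/4 = m - Q/4)
-l(253, -220) = -(-220 - ¼*253) = -(-220 - 253/4) = -1*(-1133/4) = 1133/4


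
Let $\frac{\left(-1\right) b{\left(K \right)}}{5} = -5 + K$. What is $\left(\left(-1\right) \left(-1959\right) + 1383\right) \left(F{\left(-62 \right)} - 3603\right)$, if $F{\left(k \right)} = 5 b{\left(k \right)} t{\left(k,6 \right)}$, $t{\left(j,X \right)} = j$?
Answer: $-359107926$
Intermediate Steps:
$b{\left(K \right)} = 25 - 5 K$ ($b{\left(K \right)} = - 5 \left(-5 + K\right) = 25 - 5 K$)
$F{\left(k \right)} = k \left(125 - 25 k\right)$ ($F{\left(k \right)} = 5 \left(25 - 5 k\right) k = \left(125 - 25 k\right) k = k \left(125 - 25 k\right)$)
$\left(\left(-1\right) \left(-1959\right) + 1383\right) \left(F{\left(-62 \right)} - 3603\right) = \left(\left(-1\right) \left(-1959\right) + 1383\right) \left(25 \left(-62\right) \left(5 - -62\right) - 3603\right) = \left(1959 + 1383\right) \left(25 \left(-62\right) \left(5 + 62\right) - 3603\right) = 3342 \left(25 \left(-62\right) 67 - 3603\right) = 3342 \left(-103850 - 3603\right) = 3342 \left(-107453\right) = -359107926$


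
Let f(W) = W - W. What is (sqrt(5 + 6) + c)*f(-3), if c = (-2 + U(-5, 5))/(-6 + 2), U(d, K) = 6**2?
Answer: 0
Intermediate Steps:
U(d, K) = 36
f(W) = 0
c = -17/2 (c = (-2 + 36)/(-6 + 2) = 34/(-4) = 34*(-1/4) = -17/2 ≈ -8.5000)
(sqrt(5 + 6) + c)*f(-3) = (sqrt(5 + 6) - 17/2)*0 = (sqrt(11) - 17/2)*0 = (-17/2 + sqrt(11))*0 = 0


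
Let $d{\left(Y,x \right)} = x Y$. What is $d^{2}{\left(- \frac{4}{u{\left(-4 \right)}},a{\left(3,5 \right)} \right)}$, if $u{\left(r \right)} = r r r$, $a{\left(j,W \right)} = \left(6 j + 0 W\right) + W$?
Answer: $\frac{529}{256} \approx 2.0664$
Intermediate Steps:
$a{\left(j,W \right)} = W + 6 j$ ($a{\left(j,W \right)} = \left(6 j + 0\right) + W = 6 j + W = W + 6 j$)
$u{\left(r \right)} = r^{3}$ ($u{\left(r \right)} = r^{2} r = r^{3}$)
$d{\left(Y,x \right)} = Y x$
$d^{2}{\left(- \frac{4}{u{\left(-4 \right)}},a{\left(3,5 \right)} \right)} = \left(- \frac{4}{\left(-4\right)^{3}} \left(5 + 6 \cdot 3\right)\right)^{2} = \left(- \frac{4}{-64} \left(5 + 18\right)\right)^{2} = \left(\left(-4\right) \left(- \frac{1}{64}\right) 23\right)^{2} = \left(\frac{1}{16} \cdot 23\right)^{2} = \left(\frac{23}{16}\right)^{2} = \frac{529}{256}$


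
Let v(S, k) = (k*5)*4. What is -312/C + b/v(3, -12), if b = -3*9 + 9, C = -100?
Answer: 639/200 ≈ 3.1950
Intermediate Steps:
v(S, k) = 20*k (v(S, k) = (5*k)*4 = 20*k)
b = -18 (b = -27 + 9 = -18)
-312/C + b/v(3, -12) = -312/(-100) - 18/(20*(-12)) = -312*(-1/100) - 18/(-240) = 78/25 - 18*(-1/240) = 78/25 + 3/40 = 639/200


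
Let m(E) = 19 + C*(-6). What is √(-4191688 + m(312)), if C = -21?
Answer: 3*I*√465727 ≈ 2047.3*I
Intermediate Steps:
m(E) = 145 (m(E) = 19 - 21*(-6) = 19 + 126 = 145)
√(-4191688 + m(312)) = √(-4191688 + 145) = √(-4191543) = 3*I*√465727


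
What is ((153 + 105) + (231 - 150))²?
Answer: 114921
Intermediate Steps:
((153 + 105) + (231 - 150))² = (258 + 81)² = 339² = 114921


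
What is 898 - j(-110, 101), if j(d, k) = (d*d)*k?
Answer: -1221202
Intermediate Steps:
j(d, k) = k*d**2 (j(d, k) = d**2*k = k*d**2)
898 - j(-110, 101) = 898 - 101*(-110)**2 = 898 - 101*12100 = 898 - 1*1222100 = 898 - 1222100 = -1221202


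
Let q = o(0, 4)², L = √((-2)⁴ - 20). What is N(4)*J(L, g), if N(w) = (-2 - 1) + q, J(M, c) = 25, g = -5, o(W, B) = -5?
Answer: 550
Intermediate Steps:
L = 2*I (L = √(16 - 20) = √(-4) = 2*I ≈ 2.0*I)
q = 25 (q = (-5)² = 25)
N(w) = 22 (N(w) = (-2 - 1) + 25 = -3 + 25 = 22)
N(4)*J(L, g) = 22*25 = 550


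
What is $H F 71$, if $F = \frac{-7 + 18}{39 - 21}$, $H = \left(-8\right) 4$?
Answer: $- \frac{12496}{9} \approx -1388.4$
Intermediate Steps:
$H = -32$
$F = \frac{11}{18} \approx 0.61111$
$H F 71 = \left(-32\right) \frac{11}{18} \cdot 71 = \left(- \frac{176}{9}\right) 71 = - \frac{12496}{9}$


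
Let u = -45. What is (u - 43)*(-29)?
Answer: 2552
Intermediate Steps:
(u - 43)*(-29) = (-45 - 43)*(-29) = -88*(-29) = 2552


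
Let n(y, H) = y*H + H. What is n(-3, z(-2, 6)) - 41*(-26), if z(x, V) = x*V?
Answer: 1090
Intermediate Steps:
z(x, V) = V*x
n(y, H) = H + H*y (n(y, H) = H*y + H = H + H*y)
n(-3, z(-2, 6)) - 41*(-26) = (6*(-2))*(1 - 3) - 41*(-26) = -12*(-2) + 1066 = 24 + 1066 = 1090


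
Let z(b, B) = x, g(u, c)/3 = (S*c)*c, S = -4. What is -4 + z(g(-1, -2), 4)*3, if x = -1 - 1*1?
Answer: -10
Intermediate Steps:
g(u, c) = -12*c² (g(u, c) = 3*((-4*c)*c) = 3*(-4*c²) = -12*c²)
x = -2 (x = -1 - 1 = -2)
z(b, B) = -2
-4 + z(g(-1, -2), 4)*3 = -4 - 2*3 = -4 - 6 = -10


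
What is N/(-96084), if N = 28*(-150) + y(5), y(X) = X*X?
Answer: 4175/96084 ≈ 0.043452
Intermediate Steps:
y(X) = X²
N = -4175 (N = 28*(-150) + 5² = -4200 + 25 = -4175)
N/(-96084) = -4175/(-96084) = -4175*(-1/96084) = 4175/96084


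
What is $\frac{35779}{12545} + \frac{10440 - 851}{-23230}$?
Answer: $\frac{142170433}{58284070} \approx 2.4393$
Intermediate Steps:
$\frac{35779}{12545} + \frac{10440 - 851}{-23230} = 35779 \cdot \frac{1}{12545} + 9589 \left(- \frac{1}{23230}\right) = \frac{35779}{12545} - \frac{9589}{23230} = \frac{142170433}{58284070}$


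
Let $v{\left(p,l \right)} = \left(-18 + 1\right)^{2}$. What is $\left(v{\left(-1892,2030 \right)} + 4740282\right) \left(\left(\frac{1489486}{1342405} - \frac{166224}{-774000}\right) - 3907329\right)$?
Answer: $- \frac{80190656505210343479112}{4329256125} \approx -1.8523 \cdot 10^{13}$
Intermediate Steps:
$v{\left(p,l \right)} = 289$ ($v{\left(p,l \right)} = \left(-17\right)^{2} = 289$)
$\left(v{\left(-1892,2030 \right)} + 4740282\right) \left(\left(\frac{1489486}{1342405} - \frac{166224}{-774000}\right) - 3907329\right) = \left(289 + 4740282\right) \left(\left(\frac{1489486}{1342405} - \frac{166224}{-774000}\right) - 3907329\right) = 4740571 \left(\left(1489486 \cdot \frac{1}{1342405} - - \frac{3463}{16125}\right) - 3907329\right) = 4740571 \left(\left(\frac{1489486}{1342405} + \frac{3463}{16125}\right) - 3907329\right) = 4740571 \left(\frac{5733342053}{4329256125} - 3907329\right) = 4740571 \left(- \frac{16915822272298072}{4329256125}\right) = - \frac{80190656505210343479112}{4329256125}$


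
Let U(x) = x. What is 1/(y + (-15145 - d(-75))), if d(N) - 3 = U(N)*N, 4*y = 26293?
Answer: -4/56799 ≈ -7.0424e-5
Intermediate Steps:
y = 26293/4 (y = (¼)*26293 = 26293/4 ≈ 6573.3)
d(N) = 3 + N² (d(N) = 3 + N*N = 3 + N²)
1/(y + (-15145 - d(-75))) = 1/(26293/4 + (-15145 - (3 + (-75)²))) = 1/(26293/4 + (-15145 - (3 + 5625))) = 1/(26293/4 + (-15145 - 1*5628)) = 1/(26293/4 + (-15145 - 5628)) = 1/(26293/4 - 20773) = 1/(-56799/4) = -4/56799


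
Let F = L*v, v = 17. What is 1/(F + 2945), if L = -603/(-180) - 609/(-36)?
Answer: 15/49343 ≈ 0.00030399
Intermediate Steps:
L = 304/15 (L = -603*(-1/180) - 609*(-1/36) = 67/20 + 203/12 = 304/15 ≈ 20.267)
F = 5168/15 (F = (304/15)*17 = 5168/15 ≈ 344.53)
1/(F + 2945) = 1/(5168/15 + 2945) = 1/(49343/15) = 15/49343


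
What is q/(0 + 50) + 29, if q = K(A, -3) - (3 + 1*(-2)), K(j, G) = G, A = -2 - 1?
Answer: 723/25 ≈ 28.920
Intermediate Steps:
A = -3
q = -4 (q = -3 - (3 + 1*(-2)) = -3 - (3 - 2) = -3 - 1*1 = -3 - 1 = -4)
q/(0 + 50) + 29 = -4/(0 + 50) + 29 = -4/50 + 29 = -4*1/50 + 29 = -2/25 + 29 = 723/25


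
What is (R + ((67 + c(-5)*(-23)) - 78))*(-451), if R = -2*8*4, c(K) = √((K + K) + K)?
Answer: 33825 + 10373*I*√15 ≈ 33825.0 + 40174.0*I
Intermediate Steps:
c(K) = √3*√K (c(K) = √(2*K + K) = √(3*K) = √3*√K)
R = -64 (R = -16*4 = -64)
(R + ((67 + c(-5)*(-23)) - 78))*(-451) = (-64 + ((67 + (√3*√(-5))*(-23)) - 78))*(-451) = (-64 + ((67 + (√3*(I*√5))*(-23)) - 78))*(-451) = (-64 + ((67 + (I*√15)*(-23)) - 78))*(-451) = (-64 + ((67 - 23*I*√15) - 78))*(-451) = (-64 + (-11 - 23*I*√15))*(-451) = (-75 - 23*I*√15)*(-451) = 33825 + 10373*I*√15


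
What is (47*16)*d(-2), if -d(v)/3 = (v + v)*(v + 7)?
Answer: 45120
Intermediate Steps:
d(v) = -6*v*(7 + v) (d(v) = -3*(v + v)*(v + 7) = -3*2*v*(7 + v) = -6*v*(7 + v))
(47*16)*d(-2) = (47*16)*(-6*(-2)*(7 - 2)) = 752*(-6*(-2)*5) = 752*60 = 45120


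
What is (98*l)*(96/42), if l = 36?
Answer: 8064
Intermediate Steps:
(98*l)*(96/42) = (98*36)*(96/42) = 3528*(96*(1/42)) = 3528*(16/7) = 8064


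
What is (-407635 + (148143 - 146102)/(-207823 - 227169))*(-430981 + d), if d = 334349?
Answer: 2141823710842919/54374 ≈ 3.9391e+10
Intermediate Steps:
(-407635 + (148143 - 146102)/(-207823 - 227169))*(-430981 + d) = (-407635 + (148143 - 146102)/(-207823 - 227169))*(-430981 + 334349) = (-407635 + 2041/(-434992))*(-96632) = (-407635 + 2041*(-1/434992))*(-96632) = (-407635 - 2041/434992)*(-96632) = -177317965961/434992*(-96632) = 2141823710842919/54374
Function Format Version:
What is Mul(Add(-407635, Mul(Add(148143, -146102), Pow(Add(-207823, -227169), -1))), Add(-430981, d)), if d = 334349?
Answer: Rational(2141823710842919, 54374) ≈ 3.9391e+10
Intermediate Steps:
Mul(Add(-407635, Mul(Add(148143, -146102), Pow(Add(-207823, -227169), -1))), Add(-430981, d)) = Mul(Add(-407635, Mul(Add(148143, -146102), Pow(Add(-207823, -227169), -1))), Add(-430981, 334349)) = Mul(Add(-407635, Mul(2041, Pow(-434992, -1))), -96632) = Mul(Add(-407635, Mul(2041, Rational(-1, 434992))), -96632) = Mul(Add(-407635, Rational(-2041, 434992)), -96632) = Mul(Rational(-177317965961, 434992), -96632) = Rational(2141823710842919, 54374)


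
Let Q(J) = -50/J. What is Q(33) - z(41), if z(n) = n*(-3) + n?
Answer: 2656/33 ≈ 80.485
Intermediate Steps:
z(n) = -2*n (z(n) = -3*n + n = -2*n)
Q(33) - z(41) = -50/33 - (-2)*41 = -50*1/33 - 1*(-82) = -50/33 + 82 = 2656/33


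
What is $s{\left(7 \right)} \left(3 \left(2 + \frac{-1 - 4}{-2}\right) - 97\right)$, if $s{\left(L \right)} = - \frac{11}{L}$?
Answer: $\frac{1837}{14} \approx 131.21$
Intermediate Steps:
$s{\left(7 \right)} \left(3 \left(2 + \frac{-1 - 4}{-2}\right) - 97\right) = - \frac{11}{7} \left(3 \left(2 + \frac{-1 - 4}{-2}\right) - 97\right) = \left(-11\right) \frac{1}{7} \left(3 \left(2 + \left(-1 - 4\right) \left(- \frac{1}{2}\right)\right) - 97\right) = - \frac{11 \left(3 \left(2 - - \frac{5}{2}\right) - 97\right)}{7} = - \frac{11 \left(3 \left(2 + \frac{5}{2}\right) - 97\right)}{7} = - \frac{11 \left(3 \cdot \frac{9}{2} - 97\right)}{7} = - \frac{11 \left(\frac{27}{2} - 97\right)}{7} = \left(- \frac{11}{7}\right) \left(- \frac{167}{2}\right) = \frac{1837}{14}$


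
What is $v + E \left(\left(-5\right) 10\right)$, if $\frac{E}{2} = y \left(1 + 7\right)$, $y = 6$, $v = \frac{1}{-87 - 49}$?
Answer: $- \frac{652801}{136} \approx -4800.0$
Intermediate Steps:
$v = - \frac{1}{136}$ ($v = \frac{1}{-136} = - \frac{1}{136} \approx -0.0073529$)
$E = 96$ ($E = 2 \cdot 6 \left(1 + 7\right) = 2 \cdot 6 \cdot 8 = 2 \cdot 48 = 96$)
$v + E \left(\left(-5\right) 10\right) = - \frac{1}{136} + 96 \left(\left(-5\right) 10\right) = - \frac{1}{136} + 96 \left(-50\right) = - \frac{1}{136} - 4800 = - \frac{652801}{136}$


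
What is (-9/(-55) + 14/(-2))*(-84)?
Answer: 31584/55 ≈ 574.25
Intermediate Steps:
(-9/(-55) + 14/(-2))*(-84) = (-9*(-1/55) + 14*(-½))*(-84) = (9/55 - 7)*(-84) = -376/55*(-84) = 31584/55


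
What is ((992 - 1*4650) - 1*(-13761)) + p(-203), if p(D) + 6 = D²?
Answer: 51306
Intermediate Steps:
p(D) = -6 + D²
((992 - 1*4650) - 1*(-13761)) + p(-203) = ((992 - 1*4650) - 1*(-13761)) + (-6 + (-203)²) = ((992 - 4650) + 13761) + (-6 + 41209) = (-3658 + 13761) + 41203 = 10103 + 41203 = 51306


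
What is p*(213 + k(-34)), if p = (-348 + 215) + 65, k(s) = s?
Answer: -12172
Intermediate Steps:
p = -68 (p = -133 + 65 = -68)
p*(213 + k(-34)) = -68*(213 - 34) = -68*179 = -12172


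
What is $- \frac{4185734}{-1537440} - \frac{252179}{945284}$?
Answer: $\frac{446124662087}{181664679120} \approx 2.4558$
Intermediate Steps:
$- \frac{4185734}{-1537440} - \frac{252179}{945284} = \left(-4185734\right) \left(- \frac{1}{1537440}\right) - \frac{252179}{945284} = \frac{2092867}{768720} - \frac{252179}{945284} = \frac{446124662087}{181664679120}$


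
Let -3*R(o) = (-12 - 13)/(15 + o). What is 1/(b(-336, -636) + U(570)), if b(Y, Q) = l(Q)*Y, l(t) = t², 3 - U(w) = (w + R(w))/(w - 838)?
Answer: -94068/12784843106329 ≈ -7.3578e-9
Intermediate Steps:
R(o) = 25/(3*(15 + o)) (R(o) = -(-12 - 13)/(3*(15 + o)) = -(-25)/(3*(15 + o)) = 25/(3*(15 + o)))
U(w) = 3 - (w + 25/(3*(15 + w)))/(-838 + w) (U(w) = 3 - (w + 25/(3*(15 + w)))/(w - 838) = 3 - (w + 25/(3*(15 + w)))/(-838 + w))
b(Y, Q) = Y*Q² (b(Y, Q) = Q²*Y = Y*Q²)
1/(b(-336, -636) + U(570)) = 1/(-336*(-636)² + (-25 - 6*(15 + 570)*(1257 - 1*570))/(3*(-838 + 570)*(15 + 570))) = 1/(-336*404496 + (⅓)*(-25 - 6*585*(1257 - 570))/(-268*585)) = 1/(-135910656 + (⅓)*(-1/268)*(1/585)*(-25 - 6*585*687)) = 1/(-135910656 + (⅓)*(-1/268)*(1/585)*(-25 - 2411370)) = 1/(-135910656 + (⅓)*(-1/268)*(1/585)*(-2411395)) = 1/(-135910656 + 482279/94068) = 1/(-12784843106329/94068) = -94068/12784843106329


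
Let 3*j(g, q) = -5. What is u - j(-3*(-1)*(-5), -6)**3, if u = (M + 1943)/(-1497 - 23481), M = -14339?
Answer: 576157/112401 ≈ 5.1259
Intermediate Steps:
j(g, q) = -5/3 (j(g, q) = (1/3)*(-5) = -5/3)
u = 2066/4163 (u = (-14339 + 1943)/(-1497 - 23481) = -12396/(-24978) = -12396*(-1/24978) = 2066/4163 ≈ 0.49628)
u - j(-3*(-1)*(-5), -6)**3 = 2066/4163 - (-5/3)**3 = 2066/4163 - 1*(-125/27) = 2066/4163 + 125/27 = 576157/112401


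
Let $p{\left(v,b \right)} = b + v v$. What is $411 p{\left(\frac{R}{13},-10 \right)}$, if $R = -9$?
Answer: $- \frac{661299}{169} \approx -3913.0$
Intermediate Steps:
$p{\left(v,b \right)} = b + v^{2}$
$411 p{\left(\frac{R}{13},-10 \right)} = 411 \left(-10 + \left(- \frac{9}{13}\right)^{2}\right) = 411 \left(-10 + \frac{81}{169}\right) = 411 \left(- \frac{1609}{169}\right) = - \frac{661299}{169}$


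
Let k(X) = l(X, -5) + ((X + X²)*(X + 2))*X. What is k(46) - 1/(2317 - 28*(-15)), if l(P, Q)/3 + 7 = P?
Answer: 13065926180/2737 ≈ 4.7738e+6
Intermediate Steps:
l(P, Q) = -21 + 3*P
k(X) = -21 + 3*X + X*(2 + X)*(X + X²) (k(X) = (-21 + 3*X) + ((X + X²)*(X + 2))*X = (-21 + 3*X) + ((X + X²)*(2 + X))*X = (-21 + 3*X) + ((2 + X)*(X + X²))*X = (-21 + 3*X) + X*(2 + X)*(X + X²) = -21 + 3*X + X*(2 + X)*(X + X²))
k(46) - 1/(2317 - 28*(-15)) = (-21 + 46⁴ + 2*46² + 3*46 + 3*46³) - 1/(2317 - 28*(-15)) = (-21 + 4477456 + 2*2116 + 138 + 3*97336) - 1/(2317 + 420) = (-21 + 4477456 + 4232 + 138 + 292008) - 1/2737 = 4773813 - 1*1/2737 = 4773813 - 1/2737 = 13065926180/2737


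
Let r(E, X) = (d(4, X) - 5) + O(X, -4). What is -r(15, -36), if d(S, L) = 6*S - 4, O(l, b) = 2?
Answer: -17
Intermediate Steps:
d(S, L) = -4 + 6*S
r(E, X) = 17 (r(E, X) = ((-4 + 6*4) - 5) + 2 = ((-4 + 24) - 5) + 2 = (20 - 5) + 2 = 15 + 2 = 17)
-r(15, -36) = -1*17 = -17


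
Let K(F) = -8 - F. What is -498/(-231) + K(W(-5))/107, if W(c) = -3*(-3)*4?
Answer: 14374/8239 ≈ 1.7446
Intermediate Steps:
W(c) = 36 (W(c) = 9*4 = 36)
-498/(-231) + K(W(-5))/107 = -498/(-231) + (-8 - 1*36)/107 = -498*(-1/231) + (-8 - 36)*(1/107) = 166/77 - 44*1/107 = 166/77 - 44/107 = 14374/8239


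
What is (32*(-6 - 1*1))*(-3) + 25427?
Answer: 26099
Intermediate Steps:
(32*(-6 - 1*1))*(-3) + 25427 = (32*(-6 - 1))*(-3) + 25427 = (32*(-7))*(-3) + 25427 = -224*(-3) + 25427 = 672 + 25427 = 26099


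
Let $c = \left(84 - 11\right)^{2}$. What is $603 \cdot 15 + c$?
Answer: $14374$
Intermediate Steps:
$c = 5329$ ($c = 73^{2} = 5329$)
$603 \cdot 15 + c = 603 \cdot 15 + 5329 = 9045 + 5329 = 14374$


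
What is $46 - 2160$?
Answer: $-2114$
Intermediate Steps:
$46 - 2160 = -2114$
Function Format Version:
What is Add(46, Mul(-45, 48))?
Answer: -2114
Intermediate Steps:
Add(46, Mul(-45, 48)) = Add(46, -2160) = -2114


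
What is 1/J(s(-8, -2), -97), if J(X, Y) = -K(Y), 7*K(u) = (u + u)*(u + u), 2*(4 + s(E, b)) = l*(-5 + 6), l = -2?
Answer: -7/37636 ≈ -0.00018599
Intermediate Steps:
s(E, b) = -5 (s(E, b) = -4 + (-2*(-5 + 6))/2 = -4 + (-2*1)/2 = -4 + (½)*(-2) = -4 - 1 = -5)
K(u) = 4*u²/7 (K(u) = ((u + u)*(u + u))/7 = ((2*u)*(2*u))/7 = (4*u²)/7 = 4*u²/7)
J(X, Y) = -4*Y²/7
1/J(s(-8, -2), -97) = 1/(-4/7*(-97)²) = 1/(-4/7*9409) = 1/(-37636/7) = -7/37636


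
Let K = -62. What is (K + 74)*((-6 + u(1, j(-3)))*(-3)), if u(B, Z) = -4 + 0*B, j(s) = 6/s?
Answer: 360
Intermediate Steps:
u(B, Z) = -4 (u(B, Z) = -4 + 0 = -4)
(K + 74)*((-6 + u(1, j(-3)))*(-3)) = (-62 + 74)*((-6 - 4)*(-3)) = 12*(-10*(-3)) = 12*30 = 360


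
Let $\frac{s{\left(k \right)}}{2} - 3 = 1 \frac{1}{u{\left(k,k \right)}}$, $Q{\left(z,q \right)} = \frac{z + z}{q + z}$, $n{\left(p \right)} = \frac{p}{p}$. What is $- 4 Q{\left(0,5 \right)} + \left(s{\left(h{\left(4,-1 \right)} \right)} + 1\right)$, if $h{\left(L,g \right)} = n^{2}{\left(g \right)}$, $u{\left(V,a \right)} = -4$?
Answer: $\frac{13}{2} \approx 6.5$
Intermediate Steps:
$n{\left(p \right)} = 1$
$h{\left(L,g \right)} = 1$ ($h{\left(L,g \right)} = 1^{2} = 1$)
$Q{\left(z,q \right)} = \frac{2 z}{q + z}$
$s{\left(k \right)} = \frac{11}{2}$ ($s{\left(k \right)} = 6 + 2 \cdot 1 \frac{1}{-4} = 6 + 2 \cdot 1 \left(- \frac{1}{4}\right) = 6 + 2 \left(- \frac{1}{4}\right) = 6 - \frac{1}{2} = \frac{11}{2}$)
$- 4 Q{\left(0,5 \right)} + \left(s{\left(h{\left(4,-1 \right)} \right)} + 1\right) = - 4 \cdot 2 \cdot 0 \frac{1}{5 + 0} + \left(\frac{11}{2} + 1\right) = - 4 \cdot 2 \cdot 0 \cdot \frac{1}{5} + \frac{13}{2} = \left(-4\right) 0 + \frac{13}{2} = 0 + \frac{13}{2} = \frac{13}{2}$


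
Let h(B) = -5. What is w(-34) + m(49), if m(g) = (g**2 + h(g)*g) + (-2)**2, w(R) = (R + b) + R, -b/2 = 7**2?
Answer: 1994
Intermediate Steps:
b = -98 (b = -2*7**2 = -2*49 = -98)
w(R) = -98 + 2*R (w(R) = (R - 98) + R = (-98 + R) + R = -98 + 2*R)
m(g) = 4 + g**2 - 5*g (m(g) = (g**2 - 5*g) + (-2)**2 = (g**2 - 5*g) + 4 = 4 + g**2 - 5*g)
w(-34) + m(49) = (-98 + 2*(-34)) + (4 + 49**2 - 5*49) = (-98 - 68) + (4 + 2401 - 245) = -166 + 2160 = 1994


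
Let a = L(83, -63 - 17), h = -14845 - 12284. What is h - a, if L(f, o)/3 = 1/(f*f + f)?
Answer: -63047797/2324 ≈ -27129.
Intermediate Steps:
h = -27129
L(f, o) = 3/(f + f²) (L(f, o) = 3/(f*f + f) = 3/(f² + f) = 3/(f + f²))
a = 1/2324 (a = 3/(83*(1 + 83)) = 3*(1/83)/84 = 3*(1/83)*(1/84) = 1/2324 ≈ 0.00043029)
h - a = -27129 - 1*1/2324 = -27129 - 1/2324 = -63047797/2324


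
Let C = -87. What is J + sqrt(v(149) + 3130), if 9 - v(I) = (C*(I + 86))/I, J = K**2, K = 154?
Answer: 23716 + 2*sqrt(18183811)/149 ≈ 23773.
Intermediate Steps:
J = 23716 (J = 154**2 = 23716)
v(I) = 9 - (-7482 - 87*I)/I (v(I) = 9 - (-87*(I + 86))/I = 9 - (-87*(86 + I))/I = 9 - (-7482 - 87*I)/I)
J + sqrt(v(149) + 3130) = 23716 + sqrt((96 + 7482/149) + 3130) = 23716 + sqrt(21786/149 + 3130) = 23716 + sqrt(488156/149) = 23716 + 2*sqrt(18183811)/149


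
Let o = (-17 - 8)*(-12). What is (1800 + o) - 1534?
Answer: 566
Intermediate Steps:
o = 300 (o = -25*(-12) = 300)
(1800 + o) - 1534 = (1800 + 300) - 1534 = 2100 - 1534 = 566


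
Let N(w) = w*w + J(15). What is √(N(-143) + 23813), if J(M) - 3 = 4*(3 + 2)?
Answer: √44285 ≈ 210.44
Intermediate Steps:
J(M) = 23 (J(M) = 3 + 4*(3 + 2) = 3 + 4*5 = 3 + 20 = 23)
N(w) = 23 + w² (N(w) = w*w + 23 = w² + 23 = 23 + w²)
√(N(-143) + 23813) = √((23 + (-143)²) + 23813) = √((23 + 20449) + 23813) = √(20472 + 23813) = √44285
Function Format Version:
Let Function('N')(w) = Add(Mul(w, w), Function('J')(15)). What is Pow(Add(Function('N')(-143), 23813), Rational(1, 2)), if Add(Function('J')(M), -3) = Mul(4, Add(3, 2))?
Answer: Pow(44285, Rational(1, 2)) ≈ 210.44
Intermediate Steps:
Function('J')(M) = 23 (Function('J')(M) = Add(3, Mul(4, Add(3, 2))) = Add(3, Mul(4, 5)) = Add(3, 20) = 23)
Function('N')(w) = Add(23, Pow(w, 2)) (Function('N')(w) = Add(Mul(w, w), 23) = Add(Pow(w, 2), 23) = Add(23, Pow(w, 2)))
Pow(Add(Function('N')(-143), 23813), Rational(1, 2)) = Pow(Add(Add(23, Pow(-143, 2)), 23813), Rational(1, 2)) = Pow(Add(Add(23, 20449), 23813), Rational(1, 2)) = Pow(Add(20472, 23813), Rational(1, 2)) = Pow(44285, Rational(1, 2))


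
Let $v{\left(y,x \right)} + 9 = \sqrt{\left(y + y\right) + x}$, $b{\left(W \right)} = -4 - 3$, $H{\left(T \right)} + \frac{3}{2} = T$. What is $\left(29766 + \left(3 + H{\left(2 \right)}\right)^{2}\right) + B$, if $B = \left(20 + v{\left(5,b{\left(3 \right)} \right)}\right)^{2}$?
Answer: $\frac{119609}{4} + 22 \sqrt{3} \approx 29940.0$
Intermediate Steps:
$H{\left(T \right)} = - \frac{3}{2} + T$
$b{\left(W \right)} = -7$
$v{\left(y,x \right)} = -9 + \sqrt{x + 2 y}$ ($v{\left(y,x \right)} = -9 + \sqrt{\left(y + y\right) + x} = -9 + \sqrt{2 y + x} = -9 + \sqrt{x + 2 y}$)
$B = \left(11 + \sqrt{3}\right)^{2}$ ($B = \left(20 - \left(9 - \sqrt{-7 + 2 \cdot 5}\right)\right)^{2} = \left(20 - \left(9 - \sqrt{-7 + 10}\right)\right)^{2} = \left(20 - \left(9 - \sqrt{3}\right)\right)^{2} = \left(11 + \sqrt{3}\right)^{2} \approx 162.1$)
$\left(29766 + \left(3 + H{\left(2 \right)}\right)^{2}\right) + B = \left(29766 + \left(3 + \left(- \frac{3}{2} + 2\right)\right)^{2}\right) + \left(11 + \sqrt{3}\right)^{2} = \left(29766 + \left(3 + \frac{1}{2}\right)^{2}\right) + \left(11 + \sqrt{3}\right)^{2} = \left(29766 + \left(\frac{7}{2}\right)^{2}\right) + \left(11 + \sqrt{3}\right)^{2} = \left(29766 + \frac{49}{4}\right) + \left(11 + \sqrt{3}\right)^{2} = \frac{119113}{4} + \left(11 + \sqrt{3}\right)^{2}$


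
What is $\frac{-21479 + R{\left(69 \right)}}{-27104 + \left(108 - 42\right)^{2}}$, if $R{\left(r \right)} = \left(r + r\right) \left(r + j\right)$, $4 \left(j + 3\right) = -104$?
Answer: $\frac{15959}{22748} \approx 0.70156$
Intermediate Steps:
$j = -29$ ($j = -3 + \frac{1}{4} \left(-104\right) = -3 - 26 = -29$)
$R{\left(r \right)} = 2 r \left(-29 + r\right)$ ($R{\left(r \right)} = \left(r + r\right) \left(r - 29\right) = 2 r \left(-29 + r\right)$)
$\frac{-21479 + R{\left(69 \right)}}{-27104 + \left(108 - 42\right)^{2}} = \frac{-21479 + 2 \cdot 69 \left(-29 + 69\right)}{-27104 + \left(108 - 42\right)^{2}} = \frac{-21479 + 2 \cdot 69 \cdot 40}{-27104 + 66^{2}} = \frac{-21479 + 5520}{-27104 + 4356} = - \frac{15959}{-22748} = \left(-15959\right) \left(- \frac{1}{22748}\right) = \frac{15959}{22748}$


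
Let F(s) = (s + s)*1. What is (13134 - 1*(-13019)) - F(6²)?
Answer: 26081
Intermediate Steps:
F(s) = 2*s (F(s) = (2*s)*1 = 2*s)
(13134 - 1*(-13019)) - F(6²) = (13134 - 1*(-13019)) - 2*6² = (13134 + 13019) - 2*36 = 26153 - 1*72 = 26153 - 72 = 26081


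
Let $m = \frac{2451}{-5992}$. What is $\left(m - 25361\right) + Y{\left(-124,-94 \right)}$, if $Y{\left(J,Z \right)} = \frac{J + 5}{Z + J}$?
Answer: $- \frac{16563889843}{653128} \approx -25361.0$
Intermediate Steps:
$m = - \frac{2451}{5992}$ ($m = 2451 \left(- \frac{1}{5992}\right) = - \frac{2451}{5992} \approx -0.40905$)
$Y{\left(J,Z \right)} = \frac{5 + J}{J + Z}$
$\left(m - 25361\right) + Y{\left(-124,-94 \right)} = \left(- \frac{2451}{5992} - 25361\right) + \frac{5 - 124}{-124 - 94} = - \frac{151965563}{5992} + \frac{1}{-218} \left(-119\right) = - \frac{151965563}{5992} - - \frac{119}{218} = - \frac{151965563}{5992} + \frac{119}{218} = - \frac{16563889843}{653128}$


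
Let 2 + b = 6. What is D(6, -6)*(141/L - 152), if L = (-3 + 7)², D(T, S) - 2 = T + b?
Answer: -6873/4 ≈ -1718.3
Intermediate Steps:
b = 4 (b = -2 + 6 = 4)
D(T, S) = 6 + T (D(T, S) = 2 + (T + 4) = 2 + (4 + T) = 6 + T)
L = 16 (L = 4² = 16)
D(6, -6)*(141/L - 152) = (6 + 6)*(141/16 - 152) = 12*(141*(1/16) - 152) = 12*(141/16 - 152) = 12*(-2291/16) = -6873/4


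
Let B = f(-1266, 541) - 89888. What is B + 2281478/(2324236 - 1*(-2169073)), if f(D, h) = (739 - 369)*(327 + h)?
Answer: 1039178840526/4493309 ≈ 2.3127e+5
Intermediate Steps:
f(D, h) = 120990 + 370*h (f(D, h) = 370*(327 + h) = 120990 + 370*h)
B = 231272 (B = (120990 + 370*541) - 89888 = (120990 + 200170) - 89888 = 321160 - 89888 = 231272)
B + 2281478/(2324236 - 1*(-2169073)) = 231272 + 2281478/(2324236 - 1*(-2169073)) = 231272 + 2281478/(2324236 + 2169073) = 231272 + 2281478/4493309 = 1039178840526/4493309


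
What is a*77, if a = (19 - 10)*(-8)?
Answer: -5544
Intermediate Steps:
a = -72 (a = 9*(-8) = -72)
a*77 = -72*77 = -5544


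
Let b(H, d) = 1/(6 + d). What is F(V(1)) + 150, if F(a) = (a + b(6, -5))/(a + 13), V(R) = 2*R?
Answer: 751/5 ≈ 150.20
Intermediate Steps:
F(a) = (1 + a)/(13 + a) (F(a) = (a + 1/(6 - 5))/(a + 13) = (a + 1/1)/(13 + a) = (a + 1)/(13 + a) = (1 + a)/(13 + a))
F(V(1)) + 150 = (1 + 2*1)/(13 + 2*1) + 150 = (1 + 2)/(13 + 2) + 150 = 3/15 + 150 = (1/15)*3 + 150 = 1/5 + 150 = 751/5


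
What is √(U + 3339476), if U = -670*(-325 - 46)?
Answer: √3588046 ≈ 1894.2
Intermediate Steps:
U = 248570 (U = -670*(-371) = 248570)
√(U + 3339476) = √(248570 + 3339476) = √3588046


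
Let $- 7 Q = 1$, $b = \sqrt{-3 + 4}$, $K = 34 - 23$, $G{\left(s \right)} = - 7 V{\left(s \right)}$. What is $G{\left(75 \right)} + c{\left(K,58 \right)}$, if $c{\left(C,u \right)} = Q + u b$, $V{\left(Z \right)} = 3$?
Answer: $\frac{258}{7} \approx 36.857$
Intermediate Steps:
$G{\left(s \right)} = -21$ ($G{\left(s \right)} = \left(-7\right) 3 = -21$)
$K = 11$
$b = 1$ ($b = \sqrt{1} = 1$)
$Q = - \frac{1}{7}$ ($Q = \left(- \frac{1}{7}\right) 1 = - \frac{1}{7} \approx -0.14286$)
$c{\left(C,u \right)} = - \frac{1}{7} + u$ ($c{\left(C,u \right)} = - \frac{1}{7} + u 1 = - \frac{1}{7} + u$)
$G{\left(75 \right)} + c{\left(K,58 \right)} = -21 + \left(- \frac{1}{7} + 58\right) = -21 + \frac{405}{7} = \frac{258}{7}$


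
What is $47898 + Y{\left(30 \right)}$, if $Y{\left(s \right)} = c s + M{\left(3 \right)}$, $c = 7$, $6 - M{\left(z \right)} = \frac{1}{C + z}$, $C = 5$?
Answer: $\frac{384911}{8} \approx 48114.0$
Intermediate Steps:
$M{\left(z \right)} = 6 - \frac{1}{5 + z}$
$Y{\left(s \right)} = \frac{47}{8} + 7 s$ ($Y{\left(s \right)} = 7 s + \frac{29 + 6 \cdot 3}{5 + 3} = 7 s + \frac{29 + 18}{8} = 7 s + \frac{1}{8} \cdot 47 = 7 s + \frac{47}{8} = \frac{47}{8} + 7 s$)
$47898 + Y{\left(30 \right)} = 47898 + \left(\frac{47}{8} + 7 \cdot 30\right) = 47898 + \left(\frac{47}{8} + 210\right) = 47898 + \frac{1727}{8} = \frac{384911}{8}$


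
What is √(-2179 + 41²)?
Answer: I*√498 ≈ 22.316*I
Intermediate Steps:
√(-2179 + 41²) = √(-2179 + 1681) = √(-498) = I*√498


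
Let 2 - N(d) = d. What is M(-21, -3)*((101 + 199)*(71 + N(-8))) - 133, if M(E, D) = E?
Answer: -510433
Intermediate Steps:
N(d) = 2 - d
M(-21, -3)*((101 + 199)*(71 + N(-8))) - 133 = -21*(101 + 199)*(71 + (2 - 1*(-8))) - 133 = -6300*(71 + (2 + 8)) - 133 = -6300*(71 + 10) - 133 = -6300*81 - 133 = -21*24300 - 133 = -510300 - 133 = -510433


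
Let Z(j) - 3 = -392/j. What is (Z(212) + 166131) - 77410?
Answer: 4702274/53 ≈ 88722.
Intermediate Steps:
Z(j) = 3 - 392/j
(Z(212) + 166131) - 77410 = ((3 - 392/212) + 166131) - 77410 = ((3 - 392*1/212) + 166131) - 77410 = ((3 - 98/53) + 166131) - 77410 = (61/53 + 166131) - 77410 = 8805004/53 - 77410 = 4702274/53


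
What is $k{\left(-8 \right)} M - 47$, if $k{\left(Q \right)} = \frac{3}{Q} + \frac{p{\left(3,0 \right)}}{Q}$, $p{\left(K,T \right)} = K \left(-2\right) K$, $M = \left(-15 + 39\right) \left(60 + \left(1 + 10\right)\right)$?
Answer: $3148$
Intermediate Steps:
$M = 1704$ ($M = 24 \left(60 + 11\right) = 24 \cdot 71 = 1704$)
$p{\left(K,T \right)} = - 2 K^{2}$ ($p{\left(K,T \right)} = - 2 K K = - 2 K^{2}$)
$k{\left(Q \right)} = - \frac{15}{Q}$ ($k{\left(Q \right)} = \frac{3}{Q} + \frac{\left(-2\right) 3^{2}}{Q} = \frac{3}{Q} + \frac{\left(-2\right) 9}{Q} = \frac{3}{Q} - \frac{18}{Q} = - \frac{15}{Q}$)
$k{\left(-8 \right)} M - 47 = - \frac{15}{-8} \cdot 1704 - 47 = \left(-15\right) \left(- \frac{1}{8}\right) 1704 - 47 = \frac{15}{8} \cdot 1704 - 47 = 3195 - 47 = 3148$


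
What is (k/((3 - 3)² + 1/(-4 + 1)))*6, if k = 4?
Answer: -72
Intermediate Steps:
(k/((3 - 3)² + 1/(-4 + 1)))*6 = (4/((3 - 3)² + 1/(-4 + 1)))*6 = (4/(0² + 1/(-3)))*6 = (4/(0 - ⅓))*6 = (4/(-⅓))*6 = (4*(-3))*6 = -12*6 = -72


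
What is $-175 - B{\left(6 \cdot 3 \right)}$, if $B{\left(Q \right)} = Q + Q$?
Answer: $-211$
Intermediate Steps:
$B{\left(Q \right)} = 2 Q$
$-175 - B{\left(6 \cdot 3 \right)} = -175 - 2 \cdot 6 \cdot 3 = -175 - 2 \cdot 18 = -175 - 36 = -211$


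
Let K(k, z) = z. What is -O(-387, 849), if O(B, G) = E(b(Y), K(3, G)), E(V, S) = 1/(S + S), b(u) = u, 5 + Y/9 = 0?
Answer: -1/1698 ≈ -0.00058893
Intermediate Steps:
Y = -45 (Y = -45 + 9*0 = -45 + 0 = -45)
E(V, S) = 1/(2*S)
O(B, G) = 1/(2*G)
-O(-387, 849) = -1/(2*849) = -1*1/1698 = -1/1698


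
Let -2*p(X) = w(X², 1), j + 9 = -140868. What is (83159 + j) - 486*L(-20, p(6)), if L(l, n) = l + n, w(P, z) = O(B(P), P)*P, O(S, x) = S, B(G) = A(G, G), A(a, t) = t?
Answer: 266930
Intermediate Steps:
B(G) = G
j = -140877 (j = -9 - 140868 = -140877)
w(P, z) = P² (w(P, z) = P*P = P²)
p(X) = -X⁴/2
(83159 + j) - 486*L(-20, p(6)) = (83159 - 140877) - 486*(-20 - ½*6⁴) = -57718 - 486*(-20 - ½*1296) = -57718 - 486*(-20 - 648) = -57718 - 486*(-668) = -57718 + 324648 = 266930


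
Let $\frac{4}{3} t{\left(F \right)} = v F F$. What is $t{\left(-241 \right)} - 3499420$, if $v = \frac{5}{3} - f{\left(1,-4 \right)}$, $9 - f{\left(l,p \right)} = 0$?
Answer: $- \frac{7637731}{2} \approx -3.8189 \cdot 10^{6}$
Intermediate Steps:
$f{\left(l,p \right)} = 9$ ($f{\left(l,p \right)} = 9 - 0 = 9 + 0 = 9$)
$v = - \frac{22}{3}$ ($v = \frac{5}{3} - 9 = - \frac{22}{3} \approx -7.3333$)
$t{\left(F \right)} = - \frac{11 F^{2}}{2}$ ($t{\left(F \right)} = \frac{3 - \frac{22 F}{3} F}{4} = \frac{3 \left(- \frac{22 F^{2}}{3}\right)}{4} = - \frac{11 F^{2}}{2}$)
$t{\left(-241 \right)} - 3499420 = - \frac{11 \left(-241\right)^{2}}{2} - 3499420 = \left(- \frac{11}{2}\right) 58081 - 3499420 = - \frac{638891}{2} - 3499420 = - \frac{7637731}{2}$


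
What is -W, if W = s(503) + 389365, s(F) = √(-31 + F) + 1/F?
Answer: -195850596/503 - 2*√118 ≈ -3.8939e+5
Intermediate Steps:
s(F) = 1/F + √(-31 + F)
W = 195850596/503 + 2*√118 (W = (1/503 + √(-31 + 503)) + 389365 = (1/503 + √472) + 389365 = (1/503 + 2*√118) + 389365 = 195850596/503 + 2*√118 ≈ 3.8939e+5)
-W = -(195850596/503 + 2*√118) = -195850596/503 - 2*√118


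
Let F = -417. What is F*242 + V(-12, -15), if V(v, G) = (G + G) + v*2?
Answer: -100968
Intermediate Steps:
V(v, G) = 2*G + 2*v
F*242 + V(-12, -15) = -417*242 + (2*(-15) + 2*(-12)) = -100914 + (-30 - 24) = -100914 - 54 = -100968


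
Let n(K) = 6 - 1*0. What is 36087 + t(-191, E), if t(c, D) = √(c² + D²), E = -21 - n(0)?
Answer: 36087 + 61*√10 ≈ 36280.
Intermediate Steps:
n(K) = 6 (n(K) = 6 + 0 = 6)
E = -27 (E = -21 - 1*6 = -21 - 6 = -27)
t(c, D) = √(D² + c²)
36087 + t(-191, E) = 36087 + √((-27)² + (-191)²) = 36087 + √(729 + 36481) = 36087 + √37210 = 36087 + 61*√10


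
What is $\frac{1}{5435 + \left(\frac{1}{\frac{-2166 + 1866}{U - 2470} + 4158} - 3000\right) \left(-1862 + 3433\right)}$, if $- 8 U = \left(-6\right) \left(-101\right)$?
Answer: $- \frac{42342114}{199328237894917} \approx -2.1242 \cdot 10^{-7}$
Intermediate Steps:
$U = - \frac{303}{4}$ ($U = - \frac{\left(-6\right) \left(-101\right)}{8} = \left(- \frac{1}{8}\right) 606 = - \frac{303}{4} \approx -75.75$)
$\frac{1}{5435 + \left(\frac{1}{\frac{-2166 + 1866}{U - 2470} + 4158} - 3000\right) \left(-1862 + 3433\right)} = \frac{1}{5435 + \left(\frac{1}{\frac{-2166 + 1866}{- \frac{303}{4} - 2470} + 4158} - 3000\right) \left(-1862 + 3433\right)} = \frac{1}{5435 + \left(\frac{1}{- \frac{300}{- \frac{10183}{4}} + 4158} - 3000\right) 1571} = \frac{1}{5435 + \left(\frac{1}{\left(-300\right) \left(- \frac{4}{10183}\right) + 4158} - 3000\right) 1571} = \frac{1}{5435 + \left(\frac{1}{\frac{1200}{10183} + 4158} - 3000\right) 1571} = \frac{1}{5435 + \left(\frac{1}{\frac{42342114}{10183}} - 3000\right) 1571} = \frac{1}{5435 + \left(\frac{10183}{42342114} - 3000\right) 1571} = \frac{1}{5435 - \frac{199558367284507}{42342114}} = \frac{1}{- \frac{199328237894917}{42342114}} = - \frac{42342114}{199328237894917}$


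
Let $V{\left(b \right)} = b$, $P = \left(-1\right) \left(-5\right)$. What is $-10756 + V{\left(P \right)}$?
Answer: $-10751$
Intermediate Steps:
$P = 5$
$-10756 + V{\left(P \right)} = -10756 + 5 = -10751$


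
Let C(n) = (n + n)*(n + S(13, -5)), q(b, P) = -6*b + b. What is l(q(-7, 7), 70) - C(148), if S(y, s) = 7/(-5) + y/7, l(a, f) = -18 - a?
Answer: -1539871/35 ≈ -43996.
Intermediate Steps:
q(b, P) = -5*b
S(y, s) = -7/5 + y/7 (S(y, s) = 7*(-⅕) + y*(⅐) = -7/5 + y/7)
C(n) = 2*n*(16/35 + n) (C(n) = (n + n)*(n + (-7/5 + (⅐)*13)) = (2*n)*(n + (-7/5 + 13/7)) = (2*n)*(n + 16/35) = (2*n)*(16/35 + n) = 2*n*(16/35 + n))
l(q(-7, 7), 70) - C(148) = (-18 - (-5)*(-7)) - 2*148*(16 + 35*148)/35 = (-18 - 1*35) - 2*148*(16 + 5180)/35 = (-18 - 35) - 2*148*5196/35 = -53 - 1*1538016/35 = -53 - 1538016/35 = -1539871/35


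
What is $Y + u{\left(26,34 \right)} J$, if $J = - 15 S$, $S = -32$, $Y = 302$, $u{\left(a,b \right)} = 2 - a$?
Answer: $-11218$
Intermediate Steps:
$J = 480$ ($J = \left(-15\right) \left(-32\right) = 480$)
$Y + u{\left(26,34 \right)} J = 302 + \left(2 - 26\right) 480 = 302 - 11520 = -11218$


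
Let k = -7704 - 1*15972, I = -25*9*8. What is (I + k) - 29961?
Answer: -55437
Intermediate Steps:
I = -1800 (I = -225*8 = -1800)
k = -23676 (k = -7704 - 15972 = -23676)
(I + k) - 29961 = (-1800 - 23676) - 29961 = -25476 - 29961 = -55437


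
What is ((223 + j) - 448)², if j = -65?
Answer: 84100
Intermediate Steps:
((223 + j) - 448)² = ((223 - 65) - 448)² = (158 - 448)² = (-290)² = 84100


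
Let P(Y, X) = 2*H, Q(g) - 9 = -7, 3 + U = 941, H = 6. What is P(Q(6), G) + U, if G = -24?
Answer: 950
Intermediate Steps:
U = 938 (U = -3 + 941 = 938)
Q(g) = 2 (Q(g) = 9 - 7 = 2)
P(Y, X) = 12 (P(Y, X) = 2*6 = 12)
P(Q(6), G) + U = 12 + 938 = 950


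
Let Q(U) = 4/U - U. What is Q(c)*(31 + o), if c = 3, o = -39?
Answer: 40/3 ≈ 13.333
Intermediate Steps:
Q(U) = -U + 4/U
Q(c)*(31 + o) = (-1*3 + 4/3)*(31 - 39) = (-3 + 4*(⅓))*(-8) = (-3 + 4/3)*(-8) = -5/3*(-8) = 40/3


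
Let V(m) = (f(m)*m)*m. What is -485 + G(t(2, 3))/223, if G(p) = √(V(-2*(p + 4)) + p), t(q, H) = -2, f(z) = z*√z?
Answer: -485 + √(-2 - 128*I)/223 ≈ -484.96 - 0.036156*I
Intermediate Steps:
f(z) = z^(3/2)
V(m) = m^(7/2) (V(m) = (m^(3/2)*m)*m = m^(5/2)*m = m^(7/2))
G(p) = √(p + (-8 - 2*p)^(7/2)) (G(p) = √((-2*(p + 4))^(7/2) + p) = √((-2*(4 + p))^(7/2) + p) = √((-8 - 2*p)^(7/2) + p) = √(p + (-8 - 2*p)^(7/2)))
-485 + G(t(2, 3))/223 = -485 + √(-2 + 8*√2*(-4 - 1*(-2))^(7/2))/223 = -485 + √(-2 + 8*√2*(-4 + 2)^(7/2))*(1/223) = -485 + √(-2 + 8*√2*(-2)^(7/2))*(1/223) = -485 + √(-2 + 8*√2*(-8*I*√2))*(1/223) = -485 + √(-2 - 128*I)*(1/223) = -485 + √(-2 - 128*I)/223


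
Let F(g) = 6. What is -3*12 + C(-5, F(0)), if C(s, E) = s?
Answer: -41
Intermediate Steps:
-3*12 + C(-5, F(0)) = -3*12 - 5 = -36 - 5 = -41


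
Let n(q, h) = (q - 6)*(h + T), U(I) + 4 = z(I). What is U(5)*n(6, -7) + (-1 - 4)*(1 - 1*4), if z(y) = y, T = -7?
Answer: 15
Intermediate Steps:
U(I) = -4 + I
n(q, h) = (-7 + h)*(-6 + q) (n(q, h) = (q - 6)*(h - 7) = (-6 + q)*(-7 + h) = (-7 + h)*(-6 + q))
U(5)*n(6, -7) + (-1 - 4)*(1 - 1*4) = (-4 + 5)*(42 - 7*6 - 6*(-7) - 7*6) + (-1 - 4)*(1 - 1*4) = 1*(42 - 42 + 42 - 42) - 5*(1 - 4) = 1*0 - 5*(-3) = 0 + 15 = 15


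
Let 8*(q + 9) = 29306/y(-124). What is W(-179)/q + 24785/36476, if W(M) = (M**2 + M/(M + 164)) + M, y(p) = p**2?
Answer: -1072398903654211/294844444620 ≈ -3637.2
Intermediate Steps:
W(M) = M + M**2 + M/(164 + M) (W(M) = (M**2 + M/(164 + M)) + M = M + M**2 + M/(164 + M))
q = -538883/61504 (q = -9 + (29306/((-124)**2))/8 = -9 + (29306/15376)/8 = -9 + (29306*(1/15376))/8 = -9 + (1/8)*(14653/7688) = -9 + 14653/61504 = -538883/61504 ≈ -8.7617)
W(-179)/q + 24785/36476 = (-179*(165 + (-179)**2 + 165*(-179))/(164 - 179))/(-538883/61504) + 24785/36476 = -179*(165 + 32041 - 29535)/(-15)*(-61504/538883) + 24785*(1/36476) = -179*(-1/15)*2671*(-61504/538883) + 24785/36476 = (478109/15)*(-61504/538883) + 24785/36476 = -29405615936/8083245 + 24785/36476 = -1072398903654211/294844444620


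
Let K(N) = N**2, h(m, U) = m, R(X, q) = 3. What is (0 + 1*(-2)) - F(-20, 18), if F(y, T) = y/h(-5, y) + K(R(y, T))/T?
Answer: -13/2 ≈ -6.5000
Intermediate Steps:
F(y, T) = 9/T - y/5 (F(y, T) = y/(-5) + 3**2/T = y*(-1/5) + 9/T = -y/5 + 9/T = 9/T - y/5)
(0 + 1*(-2)) - F(-20, 18) = (0 + 1*(-2)) - (9/18 - 1/5*(-20)) = (0 - 2) - (9*(1/18) + 4) = -2 - (1/2 + 4) = -2 - 1*9/2 = -2 - 9/2 = -13/2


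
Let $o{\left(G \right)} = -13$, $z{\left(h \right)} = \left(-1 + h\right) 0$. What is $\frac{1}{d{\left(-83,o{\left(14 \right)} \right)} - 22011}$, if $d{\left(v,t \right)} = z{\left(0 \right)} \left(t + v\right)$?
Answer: $- \frac{1}{22011} \approx -4.5432 \cdot 10^{-5}$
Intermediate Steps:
$z{\left(h \right)} = 0$
$d{\left(v,t \right)} = 0$ ($d{\left(v,t \right)} = 0 \left(t + v\right) = 0$)
$\frac{1}{d{\left(-83,o{\left(14 \right)} \right)} - 22011} = \frac{1}{0 - 22011} = \frac{1}{-22011} = - \frac{1}{22011}$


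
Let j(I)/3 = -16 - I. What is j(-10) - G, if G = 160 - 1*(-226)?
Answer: -404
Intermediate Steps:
j(I) = -48 - 3*I (j(I) = 3*(-16 - I) = -48 - 3*I)
G = 386 (G = 160 + 226 = 386)
j(-10) - G = (-48 - 3*(-10)) - 1*386 = (-48 + 30) - 386 = -18 - 386 = -404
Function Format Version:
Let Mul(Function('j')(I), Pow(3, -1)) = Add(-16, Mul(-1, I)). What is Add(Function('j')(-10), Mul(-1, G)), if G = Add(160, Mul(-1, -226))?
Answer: -404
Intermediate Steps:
Function('j')(I) = Add(-48, Mul(-3, I)) (Function('j')(I) = Mul(3, Add(-16, Mul(-1, I))) = Add(-48, Mul(-3, I)))
G = 386 (G = Add(160, 226) = 386)
Add(Function('j')(-10), Mul(-1, G)) = Add(Add(-48, Mul(-3, -10)), Mul(-1, 386)) = Add(Add(-48, 30), -386) = Add(-18, -386) = -404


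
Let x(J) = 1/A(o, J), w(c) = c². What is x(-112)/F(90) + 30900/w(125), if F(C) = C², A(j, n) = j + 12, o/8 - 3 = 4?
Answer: 27231577/13770000 ≈ 1.9776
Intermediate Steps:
o = 56 (o = 24 + 8*4 = 24 + 32 = 56)
A(j, n) = 12 + j
x(J) = 1/68 (x(J) = 1/(12 + 56) = 1/68)
x(-112)/F(90) + 30900/w(125) = 1/(68*(90²)) + 30900/(125²) = (1/68)/8100 + 30900/15625 = (1/68)*(1/8100) + 30900*(1/15625) = 1/550800 + 1236/625 = 27231577/13770000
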